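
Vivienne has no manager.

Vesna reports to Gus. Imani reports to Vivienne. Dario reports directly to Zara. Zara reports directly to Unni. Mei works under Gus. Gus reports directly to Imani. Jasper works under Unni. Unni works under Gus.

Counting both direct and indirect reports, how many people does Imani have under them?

Imani directly manages Gus. Under Gus: Mei, Vesna, Unni, Jasper, Zara, Dario (6). That's 7 in total.

7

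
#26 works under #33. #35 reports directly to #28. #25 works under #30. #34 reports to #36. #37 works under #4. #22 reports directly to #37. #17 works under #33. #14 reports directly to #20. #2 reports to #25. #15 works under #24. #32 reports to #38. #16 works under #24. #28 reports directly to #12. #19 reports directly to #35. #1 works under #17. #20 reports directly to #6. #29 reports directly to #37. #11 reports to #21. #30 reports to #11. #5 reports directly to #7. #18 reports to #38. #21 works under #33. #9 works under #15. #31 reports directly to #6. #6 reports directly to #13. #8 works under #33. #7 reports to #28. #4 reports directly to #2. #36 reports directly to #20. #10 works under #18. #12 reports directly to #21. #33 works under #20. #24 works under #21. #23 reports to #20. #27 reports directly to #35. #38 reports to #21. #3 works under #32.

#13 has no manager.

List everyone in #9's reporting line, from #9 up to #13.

#9 -> #15 -> #24 -> #21 -> #33 -> #20 -> #6 -> #13

#9 reports to #15. #15 reports to #24. #24 reports to #21. #21 reports to #33. #33 reports to #20. #20 reports to #6. #6 reports to #13. #13 is at the top.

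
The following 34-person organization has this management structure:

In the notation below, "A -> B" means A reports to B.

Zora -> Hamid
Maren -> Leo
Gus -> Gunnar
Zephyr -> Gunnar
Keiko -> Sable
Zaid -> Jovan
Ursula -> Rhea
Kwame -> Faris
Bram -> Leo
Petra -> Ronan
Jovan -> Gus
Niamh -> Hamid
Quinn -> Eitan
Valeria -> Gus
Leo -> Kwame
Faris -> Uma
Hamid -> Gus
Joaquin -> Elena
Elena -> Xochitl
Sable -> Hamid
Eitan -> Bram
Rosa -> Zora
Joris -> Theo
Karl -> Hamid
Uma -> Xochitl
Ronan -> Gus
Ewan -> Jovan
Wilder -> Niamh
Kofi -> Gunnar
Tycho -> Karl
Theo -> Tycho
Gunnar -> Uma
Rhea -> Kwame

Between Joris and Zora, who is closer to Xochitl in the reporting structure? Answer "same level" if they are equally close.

Zora

Joris is 8 levels below Xochitl; Zora is 5. Zora is higher.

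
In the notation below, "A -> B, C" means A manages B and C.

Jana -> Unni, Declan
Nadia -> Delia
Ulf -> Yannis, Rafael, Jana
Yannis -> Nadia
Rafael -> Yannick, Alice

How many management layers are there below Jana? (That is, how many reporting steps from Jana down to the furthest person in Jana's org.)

1

The longest chain under Jana runs Jana → Declan, which is 1 level below Jana.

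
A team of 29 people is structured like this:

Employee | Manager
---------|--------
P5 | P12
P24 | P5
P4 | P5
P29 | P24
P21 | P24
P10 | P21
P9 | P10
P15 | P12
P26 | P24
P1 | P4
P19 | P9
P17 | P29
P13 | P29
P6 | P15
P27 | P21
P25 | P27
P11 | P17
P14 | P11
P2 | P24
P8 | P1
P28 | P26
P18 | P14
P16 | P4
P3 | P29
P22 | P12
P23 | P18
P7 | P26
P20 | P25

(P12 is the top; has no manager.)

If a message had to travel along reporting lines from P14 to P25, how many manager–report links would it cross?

7

P14 is 4 levels below P24, and P25 is 3 levels below P24 (their lowest common manager). The shortest path runs up from P14 to P24 and back down to P25: 4 + 3 = 7 links.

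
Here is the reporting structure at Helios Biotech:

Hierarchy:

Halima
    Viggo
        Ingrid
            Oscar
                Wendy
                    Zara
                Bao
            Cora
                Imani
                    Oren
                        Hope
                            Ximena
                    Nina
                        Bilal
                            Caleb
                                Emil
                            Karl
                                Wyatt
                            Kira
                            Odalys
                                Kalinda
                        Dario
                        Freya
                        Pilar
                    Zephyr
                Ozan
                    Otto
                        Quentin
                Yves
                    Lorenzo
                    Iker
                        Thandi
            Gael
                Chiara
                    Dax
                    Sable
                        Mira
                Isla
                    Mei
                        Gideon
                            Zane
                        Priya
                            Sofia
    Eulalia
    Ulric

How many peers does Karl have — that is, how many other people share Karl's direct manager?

3

Karl reports to Bilal. Bilal's other direct reports are Caleb, Kira, Odalys — 3 peers.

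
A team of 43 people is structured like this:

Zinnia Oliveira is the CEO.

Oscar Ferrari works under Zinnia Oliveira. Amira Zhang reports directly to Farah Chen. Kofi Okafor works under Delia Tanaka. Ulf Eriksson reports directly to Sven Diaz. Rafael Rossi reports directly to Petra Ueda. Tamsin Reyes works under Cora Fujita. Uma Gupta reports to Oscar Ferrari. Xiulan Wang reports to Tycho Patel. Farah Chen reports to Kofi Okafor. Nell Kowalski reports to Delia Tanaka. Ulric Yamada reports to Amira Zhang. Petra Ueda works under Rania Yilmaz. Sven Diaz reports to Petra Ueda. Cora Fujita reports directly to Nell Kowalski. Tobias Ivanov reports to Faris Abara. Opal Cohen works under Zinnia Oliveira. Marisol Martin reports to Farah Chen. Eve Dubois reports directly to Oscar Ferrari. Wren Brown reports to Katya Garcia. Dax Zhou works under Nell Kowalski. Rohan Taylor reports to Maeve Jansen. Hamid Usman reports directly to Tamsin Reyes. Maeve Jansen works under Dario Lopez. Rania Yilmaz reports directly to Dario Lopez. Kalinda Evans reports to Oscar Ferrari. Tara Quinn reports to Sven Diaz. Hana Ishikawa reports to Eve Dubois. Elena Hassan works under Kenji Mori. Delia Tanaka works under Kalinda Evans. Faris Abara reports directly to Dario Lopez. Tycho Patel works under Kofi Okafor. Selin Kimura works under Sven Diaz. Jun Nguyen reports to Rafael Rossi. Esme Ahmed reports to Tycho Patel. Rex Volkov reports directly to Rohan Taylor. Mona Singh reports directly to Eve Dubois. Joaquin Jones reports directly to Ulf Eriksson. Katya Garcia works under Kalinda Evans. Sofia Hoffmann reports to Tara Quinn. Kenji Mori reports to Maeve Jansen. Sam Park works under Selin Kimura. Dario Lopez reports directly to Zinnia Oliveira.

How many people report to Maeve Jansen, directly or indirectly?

4

Maeve Jansen directly manages Kenji Mori, Rohan Taylor. Under Kenji Mori: Elena Hassan (1). Under Rohan Taylor: Rex Volkov (1). So Maeve Jansen's organization is 2 direct reports plus everyone under them: 2 + 2 = 4.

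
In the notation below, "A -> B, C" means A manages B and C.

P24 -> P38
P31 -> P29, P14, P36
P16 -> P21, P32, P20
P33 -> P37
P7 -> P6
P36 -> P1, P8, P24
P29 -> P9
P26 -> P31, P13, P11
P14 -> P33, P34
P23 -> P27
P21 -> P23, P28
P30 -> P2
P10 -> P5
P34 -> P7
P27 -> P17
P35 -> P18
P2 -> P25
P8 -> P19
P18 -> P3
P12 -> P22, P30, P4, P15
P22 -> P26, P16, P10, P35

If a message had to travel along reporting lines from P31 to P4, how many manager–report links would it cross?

4

P31 is 3 levels below P12, and P4 is 1 level below P12 (their lowest common manager). The shortest path runs up from P31 to P12 and back down to P4: 3 + 1 = 4 links.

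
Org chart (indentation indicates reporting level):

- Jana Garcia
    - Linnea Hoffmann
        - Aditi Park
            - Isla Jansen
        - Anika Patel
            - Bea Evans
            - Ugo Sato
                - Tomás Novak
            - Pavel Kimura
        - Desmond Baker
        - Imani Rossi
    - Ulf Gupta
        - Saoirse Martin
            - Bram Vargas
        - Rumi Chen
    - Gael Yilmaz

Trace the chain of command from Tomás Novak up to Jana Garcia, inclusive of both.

Tomás Novak reports to Ugo Sato. Ugo Sato reports to Anika Patel. Anika Patel reports to Linnea Hoffmann. Linnea Hoffmann reports to Jana Garcia. Jana Garcia is at the top.

Tomás Novak -> Ugo Sato -> Anika Patel -> Linnea Hoffmann -> Jana Garcia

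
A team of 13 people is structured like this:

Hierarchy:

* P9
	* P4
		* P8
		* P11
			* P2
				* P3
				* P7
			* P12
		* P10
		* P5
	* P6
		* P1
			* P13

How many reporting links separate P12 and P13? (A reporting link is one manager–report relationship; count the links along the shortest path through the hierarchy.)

P12 is 3 levels below P9, and P13 is 3 levels below P9 (their lowest common manager). The shortest path runs up from P12 to P9 and back down to P13: 3 + 3 = 6 links.

6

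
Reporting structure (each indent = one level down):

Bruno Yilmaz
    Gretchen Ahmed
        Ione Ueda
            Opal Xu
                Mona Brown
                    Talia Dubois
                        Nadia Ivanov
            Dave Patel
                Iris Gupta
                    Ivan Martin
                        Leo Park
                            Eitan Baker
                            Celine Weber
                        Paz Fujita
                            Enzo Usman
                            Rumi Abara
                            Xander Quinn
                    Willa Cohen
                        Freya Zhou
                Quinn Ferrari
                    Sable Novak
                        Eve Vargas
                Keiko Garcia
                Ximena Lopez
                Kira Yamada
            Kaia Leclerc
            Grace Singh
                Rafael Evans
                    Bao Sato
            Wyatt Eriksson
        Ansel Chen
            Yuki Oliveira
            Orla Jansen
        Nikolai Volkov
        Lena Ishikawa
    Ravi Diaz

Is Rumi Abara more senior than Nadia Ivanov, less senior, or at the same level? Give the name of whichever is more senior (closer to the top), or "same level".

Nadia Ivanov

Rumi Abara is 7 levels below Bruno Yilmaz; Nadia Ivanov is 6. Nadia Ivanov is higher.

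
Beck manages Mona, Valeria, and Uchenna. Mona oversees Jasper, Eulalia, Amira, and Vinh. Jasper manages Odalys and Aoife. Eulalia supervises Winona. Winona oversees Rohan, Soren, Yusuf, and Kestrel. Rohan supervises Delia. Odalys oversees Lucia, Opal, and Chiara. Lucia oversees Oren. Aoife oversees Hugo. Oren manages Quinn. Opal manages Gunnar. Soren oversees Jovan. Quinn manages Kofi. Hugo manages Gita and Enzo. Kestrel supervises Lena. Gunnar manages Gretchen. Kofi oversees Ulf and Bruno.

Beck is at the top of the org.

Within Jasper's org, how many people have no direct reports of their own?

The people in Jasper's organization with no one reporting to them are Enzo, Gita, Chiara, Gretchen, Bruno, Ulf. That is 6.

6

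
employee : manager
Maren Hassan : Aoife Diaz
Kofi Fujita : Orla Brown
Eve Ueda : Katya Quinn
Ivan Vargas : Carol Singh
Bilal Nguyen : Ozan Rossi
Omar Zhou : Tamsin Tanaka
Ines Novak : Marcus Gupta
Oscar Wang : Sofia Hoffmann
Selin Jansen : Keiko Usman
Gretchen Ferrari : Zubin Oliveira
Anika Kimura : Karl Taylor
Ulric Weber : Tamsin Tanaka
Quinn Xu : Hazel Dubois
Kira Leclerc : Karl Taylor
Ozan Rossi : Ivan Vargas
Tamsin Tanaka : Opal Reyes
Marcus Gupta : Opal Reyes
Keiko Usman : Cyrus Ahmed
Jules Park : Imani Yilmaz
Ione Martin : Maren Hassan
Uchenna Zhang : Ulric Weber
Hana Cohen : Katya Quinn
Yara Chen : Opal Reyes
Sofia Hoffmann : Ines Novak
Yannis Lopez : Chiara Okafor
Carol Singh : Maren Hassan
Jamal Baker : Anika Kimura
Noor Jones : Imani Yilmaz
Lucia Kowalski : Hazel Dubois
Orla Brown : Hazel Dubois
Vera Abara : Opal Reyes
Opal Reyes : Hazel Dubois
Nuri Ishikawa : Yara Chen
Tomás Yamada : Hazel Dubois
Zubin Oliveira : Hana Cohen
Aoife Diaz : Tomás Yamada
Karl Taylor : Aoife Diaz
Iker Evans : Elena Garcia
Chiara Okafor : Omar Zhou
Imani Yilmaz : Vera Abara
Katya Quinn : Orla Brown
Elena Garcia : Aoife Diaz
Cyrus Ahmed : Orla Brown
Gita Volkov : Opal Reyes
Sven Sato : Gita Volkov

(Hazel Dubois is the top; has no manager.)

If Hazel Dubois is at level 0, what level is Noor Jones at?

Chain from Noor Jones up to Hazel Dubois: Noor Jones → Imani Yilmaz → Vera Abara → Opal Reyes → Hazel Dubois. That is 4 steps up, so Noor Jones is 4 levels below Hazel Dubois.

4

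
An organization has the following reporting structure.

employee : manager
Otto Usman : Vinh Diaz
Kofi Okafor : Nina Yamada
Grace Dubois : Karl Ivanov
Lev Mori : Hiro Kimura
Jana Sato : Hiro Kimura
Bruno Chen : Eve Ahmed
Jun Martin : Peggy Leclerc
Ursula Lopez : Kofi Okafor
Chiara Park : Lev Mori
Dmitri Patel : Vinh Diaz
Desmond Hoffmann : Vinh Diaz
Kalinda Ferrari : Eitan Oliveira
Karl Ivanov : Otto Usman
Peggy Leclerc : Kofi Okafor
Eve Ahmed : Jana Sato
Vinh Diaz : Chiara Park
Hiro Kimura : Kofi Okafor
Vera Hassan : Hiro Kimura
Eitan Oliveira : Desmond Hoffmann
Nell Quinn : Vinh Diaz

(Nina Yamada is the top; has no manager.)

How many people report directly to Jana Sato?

Jana Sato directly manages Eve Ahmed. That is 1 direct report.

1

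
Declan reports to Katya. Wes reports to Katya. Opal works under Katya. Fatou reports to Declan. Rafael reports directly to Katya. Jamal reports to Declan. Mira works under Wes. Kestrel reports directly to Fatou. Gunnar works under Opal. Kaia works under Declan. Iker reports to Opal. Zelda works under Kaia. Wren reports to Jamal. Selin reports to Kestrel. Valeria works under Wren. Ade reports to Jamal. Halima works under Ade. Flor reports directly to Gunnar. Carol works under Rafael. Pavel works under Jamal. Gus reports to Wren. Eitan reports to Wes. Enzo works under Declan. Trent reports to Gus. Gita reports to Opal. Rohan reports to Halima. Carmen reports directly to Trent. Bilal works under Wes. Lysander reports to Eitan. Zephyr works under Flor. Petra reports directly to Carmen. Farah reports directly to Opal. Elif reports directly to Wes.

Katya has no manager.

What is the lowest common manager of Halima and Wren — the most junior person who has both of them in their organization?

Jamal

Halima's chain of managers is Ade, Jamal, Declan, Katya. Wren's chain of managers is Jamal, Declan, Katya. The first manager that appears in both chains is Jamal.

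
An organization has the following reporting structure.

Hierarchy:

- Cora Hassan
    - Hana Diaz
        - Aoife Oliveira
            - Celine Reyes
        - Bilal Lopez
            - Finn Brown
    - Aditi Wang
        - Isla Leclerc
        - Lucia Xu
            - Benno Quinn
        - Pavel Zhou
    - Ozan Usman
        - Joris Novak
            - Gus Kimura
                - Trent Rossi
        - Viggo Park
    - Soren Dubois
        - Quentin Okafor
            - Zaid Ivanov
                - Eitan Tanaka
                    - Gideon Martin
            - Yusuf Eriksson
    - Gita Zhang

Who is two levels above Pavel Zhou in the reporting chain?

Cora Hassan

Pavel Zhou reports to Aditi Wang, and Aditi Wang reports to Cora Hassan. So Pavel Zhou's skip-level manager is Cora Hassan.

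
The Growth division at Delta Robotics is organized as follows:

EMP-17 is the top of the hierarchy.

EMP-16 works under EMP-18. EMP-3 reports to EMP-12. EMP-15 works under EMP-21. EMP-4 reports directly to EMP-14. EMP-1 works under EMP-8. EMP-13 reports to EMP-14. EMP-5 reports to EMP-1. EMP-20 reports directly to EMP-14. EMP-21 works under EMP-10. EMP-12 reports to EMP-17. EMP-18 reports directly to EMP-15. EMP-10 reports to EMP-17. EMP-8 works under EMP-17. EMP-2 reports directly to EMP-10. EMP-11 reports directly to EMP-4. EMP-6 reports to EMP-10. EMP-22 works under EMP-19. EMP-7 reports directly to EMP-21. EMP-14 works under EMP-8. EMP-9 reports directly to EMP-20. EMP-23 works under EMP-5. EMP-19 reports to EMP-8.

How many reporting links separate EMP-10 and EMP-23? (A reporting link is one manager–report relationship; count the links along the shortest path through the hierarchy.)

EMP-10 is 1 level below EMP-17, and EMP-23 is 4 levels below EMP-17 (their lowest common manager). The shortest path runs up from EMP-10 to EMP-17 and back down to EMP-23: 1 + 4 = 5 links.

5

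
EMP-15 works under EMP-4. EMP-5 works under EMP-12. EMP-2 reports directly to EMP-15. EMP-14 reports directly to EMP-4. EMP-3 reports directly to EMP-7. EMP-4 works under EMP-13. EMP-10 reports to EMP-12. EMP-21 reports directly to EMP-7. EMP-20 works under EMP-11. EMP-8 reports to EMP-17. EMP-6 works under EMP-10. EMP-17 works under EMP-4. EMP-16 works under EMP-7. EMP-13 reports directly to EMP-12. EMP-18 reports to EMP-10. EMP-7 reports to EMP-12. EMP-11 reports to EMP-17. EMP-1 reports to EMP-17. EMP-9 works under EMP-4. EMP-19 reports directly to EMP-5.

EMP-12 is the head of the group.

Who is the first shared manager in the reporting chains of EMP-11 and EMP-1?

EMP-11's chain of managers is EMP-17, EMP-4, EMP-13, EMP-12. EMP-1's chain of managers is EMP-17, EMP-4, EMP-13, EMP-12. The first manager that appears in both chains is EMP-17.

EMP-17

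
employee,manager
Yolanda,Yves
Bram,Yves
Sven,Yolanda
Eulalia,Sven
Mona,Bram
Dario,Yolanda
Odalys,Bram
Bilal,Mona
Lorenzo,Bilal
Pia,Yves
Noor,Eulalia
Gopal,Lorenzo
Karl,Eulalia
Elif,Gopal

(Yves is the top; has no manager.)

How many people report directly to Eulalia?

Eulalia directly manages Noor, Karl. That is 2 direct reports.

2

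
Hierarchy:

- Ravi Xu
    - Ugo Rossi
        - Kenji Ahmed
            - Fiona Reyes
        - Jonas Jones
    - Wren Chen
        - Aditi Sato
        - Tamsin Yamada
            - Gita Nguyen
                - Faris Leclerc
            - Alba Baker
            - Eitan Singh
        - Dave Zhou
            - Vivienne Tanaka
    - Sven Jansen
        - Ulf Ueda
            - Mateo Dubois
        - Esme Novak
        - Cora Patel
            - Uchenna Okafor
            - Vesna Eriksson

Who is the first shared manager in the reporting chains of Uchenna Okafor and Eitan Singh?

Uchenna Okafor's chain of managers is Cora Patel, Sven Jansen, Ravi Xu. Eitan Singh's chain of managers is Tamsin Yamada, Wren Chen, Ravi Xu. The first manager that appears in both chains is Ravi Xu.

Ravi Xu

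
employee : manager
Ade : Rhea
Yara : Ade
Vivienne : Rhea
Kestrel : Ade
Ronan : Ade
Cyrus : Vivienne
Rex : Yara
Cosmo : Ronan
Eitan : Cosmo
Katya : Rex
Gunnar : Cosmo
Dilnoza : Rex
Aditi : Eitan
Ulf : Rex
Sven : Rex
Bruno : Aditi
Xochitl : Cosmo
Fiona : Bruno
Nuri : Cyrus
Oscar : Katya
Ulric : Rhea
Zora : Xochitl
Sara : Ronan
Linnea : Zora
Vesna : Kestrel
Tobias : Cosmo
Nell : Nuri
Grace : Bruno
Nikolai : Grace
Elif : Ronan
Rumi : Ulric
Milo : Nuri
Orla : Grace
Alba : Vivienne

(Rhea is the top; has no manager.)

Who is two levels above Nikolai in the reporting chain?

Nikolai reports to Grace, and Grace reports to Bruno. So Nikolai's skip-level manager is Bruno.

Bruno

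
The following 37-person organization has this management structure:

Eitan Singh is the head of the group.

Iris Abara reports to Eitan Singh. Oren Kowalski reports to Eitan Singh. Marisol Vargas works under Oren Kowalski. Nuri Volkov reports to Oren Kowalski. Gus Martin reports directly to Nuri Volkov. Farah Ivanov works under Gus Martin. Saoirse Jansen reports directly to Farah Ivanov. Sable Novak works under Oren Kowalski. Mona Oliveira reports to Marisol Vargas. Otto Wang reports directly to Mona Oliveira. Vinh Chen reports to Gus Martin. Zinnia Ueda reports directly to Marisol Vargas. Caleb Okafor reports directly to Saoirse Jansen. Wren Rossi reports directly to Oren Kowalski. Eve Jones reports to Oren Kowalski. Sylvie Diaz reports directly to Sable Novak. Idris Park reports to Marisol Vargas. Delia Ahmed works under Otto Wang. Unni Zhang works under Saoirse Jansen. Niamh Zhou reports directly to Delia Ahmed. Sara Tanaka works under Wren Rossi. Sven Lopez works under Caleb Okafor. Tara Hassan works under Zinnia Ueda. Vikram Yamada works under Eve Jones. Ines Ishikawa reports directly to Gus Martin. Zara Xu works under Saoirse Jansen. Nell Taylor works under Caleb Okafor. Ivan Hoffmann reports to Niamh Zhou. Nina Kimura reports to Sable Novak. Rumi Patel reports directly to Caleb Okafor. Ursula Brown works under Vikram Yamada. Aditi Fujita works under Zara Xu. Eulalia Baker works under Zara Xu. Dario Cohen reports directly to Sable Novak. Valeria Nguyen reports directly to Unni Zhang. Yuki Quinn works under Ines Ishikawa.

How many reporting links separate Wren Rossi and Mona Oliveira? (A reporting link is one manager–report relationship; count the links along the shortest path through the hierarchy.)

Wren Rossi is 1 level below Oren Kowalski, and Mona Oliveira is 2 levels below Oren Kowalski (their lowest common manager). The shortest path runs up from Wren Rossi to Oren Kowalski and back down to Mona Oliveira: 1 + 2 = 3 links.

3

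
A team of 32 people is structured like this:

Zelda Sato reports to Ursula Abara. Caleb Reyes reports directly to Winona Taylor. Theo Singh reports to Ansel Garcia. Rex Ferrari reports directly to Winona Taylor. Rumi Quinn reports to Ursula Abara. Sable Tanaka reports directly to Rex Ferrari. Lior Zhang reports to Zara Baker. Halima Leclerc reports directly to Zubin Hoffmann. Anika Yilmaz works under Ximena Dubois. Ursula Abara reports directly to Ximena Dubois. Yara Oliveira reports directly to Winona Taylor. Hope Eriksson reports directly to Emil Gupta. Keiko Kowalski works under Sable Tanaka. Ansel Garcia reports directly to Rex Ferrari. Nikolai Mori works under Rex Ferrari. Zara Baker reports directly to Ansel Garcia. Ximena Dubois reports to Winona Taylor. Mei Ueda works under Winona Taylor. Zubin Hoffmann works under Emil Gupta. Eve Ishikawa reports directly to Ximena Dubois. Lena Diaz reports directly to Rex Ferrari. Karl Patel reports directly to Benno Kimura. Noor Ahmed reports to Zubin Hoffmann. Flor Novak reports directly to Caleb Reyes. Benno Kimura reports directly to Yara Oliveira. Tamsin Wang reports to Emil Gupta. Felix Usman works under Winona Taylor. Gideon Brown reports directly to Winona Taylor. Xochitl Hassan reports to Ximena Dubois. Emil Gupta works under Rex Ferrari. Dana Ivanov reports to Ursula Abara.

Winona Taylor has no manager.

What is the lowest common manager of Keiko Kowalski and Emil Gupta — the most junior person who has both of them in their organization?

Rex Ferrari

Keiko Kowalski's chain of managers is Sable Tanaka, Rex Ferrari, Winona Taylor. Emil Gupta's chain of managers is Rex Ferrari, Winona Taylor. The first manager that appears in both chains is Rex Ferrari.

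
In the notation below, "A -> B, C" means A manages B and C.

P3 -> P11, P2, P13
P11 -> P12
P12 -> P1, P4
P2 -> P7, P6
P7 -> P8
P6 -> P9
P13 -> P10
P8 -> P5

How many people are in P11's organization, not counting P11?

3

P11 directly manages P12. Under P12: P4, P1 (2). That's 3 in total.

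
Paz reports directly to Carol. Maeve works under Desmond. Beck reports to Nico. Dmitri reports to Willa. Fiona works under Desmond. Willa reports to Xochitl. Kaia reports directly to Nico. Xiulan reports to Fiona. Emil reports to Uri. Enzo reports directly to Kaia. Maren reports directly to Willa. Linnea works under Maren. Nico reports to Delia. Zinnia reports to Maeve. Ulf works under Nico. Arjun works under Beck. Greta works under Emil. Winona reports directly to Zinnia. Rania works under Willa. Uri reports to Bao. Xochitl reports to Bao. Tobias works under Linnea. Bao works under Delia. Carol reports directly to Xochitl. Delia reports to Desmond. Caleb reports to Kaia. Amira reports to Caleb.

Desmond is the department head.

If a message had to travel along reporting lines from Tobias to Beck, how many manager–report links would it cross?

Tobias is 6 levels below Delia, and Beck is 2 levels below Delia (their lowest common manager). The shortest path runs up from Tobias to Delia and back down to Beck: 6 + 2 = 8 links.

8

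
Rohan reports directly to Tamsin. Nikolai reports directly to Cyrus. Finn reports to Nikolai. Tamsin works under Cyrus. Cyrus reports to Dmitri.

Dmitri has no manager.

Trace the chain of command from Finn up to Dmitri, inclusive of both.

Finn reports to Nikolai. Nikolai reports to Cyrus. Cyrus reports to Dmitri. Dmitri is at the top.

Finn -> Nikolai -> Cyrus -> Dmitri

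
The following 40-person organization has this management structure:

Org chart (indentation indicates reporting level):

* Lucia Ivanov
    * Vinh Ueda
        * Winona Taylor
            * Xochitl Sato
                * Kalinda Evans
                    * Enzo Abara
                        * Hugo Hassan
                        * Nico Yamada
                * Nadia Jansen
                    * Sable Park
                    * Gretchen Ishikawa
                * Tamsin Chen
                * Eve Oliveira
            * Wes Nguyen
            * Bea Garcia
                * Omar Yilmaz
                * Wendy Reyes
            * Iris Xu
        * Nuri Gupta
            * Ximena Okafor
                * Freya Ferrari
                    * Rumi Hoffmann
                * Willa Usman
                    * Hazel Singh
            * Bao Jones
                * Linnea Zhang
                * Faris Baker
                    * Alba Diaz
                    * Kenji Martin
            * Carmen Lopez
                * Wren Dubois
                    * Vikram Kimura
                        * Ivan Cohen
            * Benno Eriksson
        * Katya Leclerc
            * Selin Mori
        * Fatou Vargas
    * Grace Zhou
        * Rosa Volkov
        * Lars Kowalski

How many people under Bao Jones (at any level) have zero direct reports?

3

The people in Bao Jones's organization with no one reporting to them are Kenji Martin, Alba Diaz, Linnea Zhang. That is 3.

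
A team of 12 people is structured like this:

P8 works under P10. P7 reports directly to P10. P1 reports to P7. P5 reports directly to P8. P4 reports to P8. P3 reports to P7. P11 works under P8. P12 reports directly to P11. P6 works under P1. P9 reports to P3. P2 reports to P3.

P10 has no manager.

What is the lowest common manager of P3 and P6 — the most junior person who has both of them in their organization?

P3's chain of managers is P7, P10. P6's chain of managers is P1, P7, P10. The first manager that appears in both chains is P7.

P7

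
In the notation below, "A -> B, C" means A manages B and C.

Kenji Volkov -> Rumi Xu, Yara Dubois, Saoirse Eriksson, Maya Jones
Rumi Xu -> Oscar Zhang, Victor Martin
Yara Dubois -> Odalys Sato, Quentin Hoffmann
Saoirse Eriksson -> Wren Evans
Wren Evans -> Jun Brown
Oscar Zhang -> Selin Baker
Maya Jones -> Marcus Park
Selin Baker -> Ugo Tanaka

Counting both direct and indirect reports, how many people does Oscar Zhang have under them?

2

Oscar Zhang directly manages Selin Baker. Under Selin Baker: Ugo Tanaka (1). That's 2 in total.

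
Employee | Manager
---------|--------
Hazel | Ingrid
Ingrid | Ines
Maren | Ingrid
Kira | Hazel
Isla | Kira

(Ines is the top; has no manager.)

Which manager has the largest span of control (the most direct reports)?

Direct-report counts: Ines has 1; Ingrid has 2; Hazel has 1; Kira has 1. The largest is 2, held by Ingrid.

Ingrid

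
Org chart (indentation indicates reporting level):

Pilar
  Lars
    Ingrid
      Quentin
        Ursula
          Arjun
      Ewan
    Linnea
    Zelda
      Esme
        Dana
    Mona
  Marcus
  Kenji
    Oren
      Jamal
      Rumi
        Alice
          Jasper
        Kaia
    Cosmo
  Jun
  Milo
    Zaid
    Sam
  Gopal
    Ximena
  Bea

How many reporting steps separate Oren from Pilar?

2

Chain from Oren up to Pilar: Oren → Kenji → Pilar. That is 2 steps up, so Oren is 2 levels below Pilar.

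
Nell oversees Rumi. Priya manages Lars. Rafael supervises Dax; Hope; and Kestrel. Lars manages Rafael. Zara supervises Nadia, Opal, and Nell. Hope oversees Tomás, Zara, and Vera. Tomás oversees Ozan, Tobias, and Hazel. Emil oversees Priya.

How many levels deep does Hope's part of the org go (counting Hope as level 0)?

3

The longest chain under Hope runs Hope → Zara → Nell → Rumi, which is 3 levels below Hope.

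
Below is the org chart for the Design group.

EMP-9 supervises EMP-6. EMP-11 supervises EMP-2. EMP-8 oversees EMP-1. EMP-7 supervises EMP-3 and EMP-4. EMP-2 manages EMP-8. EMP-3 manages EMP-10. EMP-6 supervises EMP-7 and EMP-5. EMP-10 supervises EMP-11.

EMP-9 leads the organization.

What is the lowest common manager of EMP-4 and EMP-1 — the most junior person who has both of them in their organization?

EMP-7

EMP-4's chain of managers is EMP-7, EMP-6, EMP-9. EMP-1's chain of managers is EMP-8, EMP-2, EMP-11, EMP-10, EMP-3, EMP-7, EMP-6, EMP-9. The first manager that appears in both chains is EMP-7.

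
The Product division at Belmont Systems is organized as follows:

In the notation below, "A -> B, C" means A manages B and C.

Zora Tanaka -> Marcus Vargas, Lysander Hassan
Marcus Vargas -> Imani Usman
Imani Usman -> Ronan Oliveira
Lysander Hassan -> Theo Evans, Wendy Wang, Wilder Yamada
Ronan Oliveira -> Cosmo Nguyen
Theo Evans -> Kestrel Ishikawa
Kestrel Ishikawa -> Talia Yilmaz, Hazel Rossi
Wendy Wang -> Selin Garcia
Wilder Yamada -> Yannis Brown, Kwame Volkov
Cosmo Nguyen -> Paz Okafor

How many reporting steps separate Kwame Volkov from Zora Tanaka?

3

Chain from Kwame Volkov up to Zora Tanaka: Kwame Volkov → Wilder Yamada → Lysander Hassan → Zora Tanaka. That is 3 steps up, so Kwame Volkov is 3 levels below Zora Tanaka.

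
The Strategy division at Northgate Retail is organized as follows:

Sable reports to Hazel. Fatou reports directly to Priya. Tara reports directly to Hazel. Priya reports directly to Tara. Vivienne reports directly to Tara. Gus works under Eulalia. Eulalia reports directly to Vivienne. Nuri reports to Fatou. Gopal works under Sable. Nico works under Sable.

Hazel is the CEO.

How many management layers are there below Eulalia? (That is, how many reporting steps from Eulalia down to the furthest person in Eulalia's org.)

The longest chain under Eulalia runs Eulalia → Gus, which is 1 level below Eulalia.

1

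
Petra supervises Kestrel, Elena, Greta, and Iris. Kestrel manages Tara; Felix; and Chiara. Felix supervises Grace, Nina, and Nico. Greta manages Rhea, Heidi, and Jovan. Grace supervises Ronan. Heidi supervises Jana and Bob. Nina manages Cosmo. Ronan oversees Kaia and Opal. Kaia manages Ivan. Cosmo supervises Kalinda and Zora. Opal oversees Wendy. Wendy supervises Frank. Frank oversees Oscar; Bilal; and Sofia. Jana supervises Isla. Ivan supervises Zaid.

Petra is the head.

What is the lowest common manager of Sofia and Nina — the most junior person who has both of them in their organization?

Sofia's chain of managers is Frank, Wendy, Opal, Ronan, Grace, Felix, Kestrel, Petra. Nina's chain of managers is Felix, Kestrel, Petra. The first manager that appears in both chains is Felix.

Felix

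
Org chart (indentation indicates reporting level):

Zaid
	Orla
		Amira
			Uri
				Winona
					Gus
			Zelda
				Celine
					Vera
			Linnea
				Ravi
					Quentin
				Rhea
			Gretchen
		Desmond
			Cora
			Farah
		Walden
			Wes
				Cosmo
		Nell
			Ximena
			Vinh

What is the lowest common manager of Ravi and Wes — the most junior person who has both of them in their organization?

Ravi's chain of managers is Linnea, Amira, Orla, Zaid. Wes's chain of managers is Walden, Orla, Zaid. The first manager that appears in both chains is Orla.

Orla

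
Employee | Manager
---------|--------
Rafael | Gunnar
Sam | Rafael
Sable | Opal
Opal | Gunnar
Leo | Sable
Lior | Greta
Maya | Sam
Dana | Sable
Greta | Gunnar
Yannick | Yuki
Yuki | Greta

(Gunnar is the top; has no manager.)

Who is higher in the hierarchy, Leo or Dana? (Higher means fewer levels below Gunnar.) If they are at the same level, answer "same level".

same level

Both Leo and Dana are 3 levels below Gunnar.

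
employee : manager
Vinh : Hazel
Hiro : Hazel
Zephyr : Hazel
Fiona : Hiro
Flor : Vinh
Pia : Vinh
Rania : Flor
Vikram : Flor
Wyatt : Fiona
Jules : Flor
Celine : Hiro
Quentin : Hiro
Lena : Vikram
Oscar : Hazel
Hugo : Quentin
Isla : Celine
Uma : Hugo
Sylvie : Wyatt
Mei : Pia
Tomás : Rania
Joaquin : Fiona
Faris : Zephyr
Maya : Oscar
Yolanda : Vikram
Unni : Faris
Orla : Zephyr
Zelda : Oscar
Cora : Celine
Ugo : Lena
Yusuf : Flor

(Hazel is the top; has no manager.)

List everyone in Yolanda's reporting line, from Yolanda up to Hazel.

Yolanda -> Vikram -> Flor -> Vinh -> Hazel

Yolanda reports to Vikram. Vikram reports to Flor. Flor reports to Vinh. Vinh reports to Hazel. Hazel is at the top.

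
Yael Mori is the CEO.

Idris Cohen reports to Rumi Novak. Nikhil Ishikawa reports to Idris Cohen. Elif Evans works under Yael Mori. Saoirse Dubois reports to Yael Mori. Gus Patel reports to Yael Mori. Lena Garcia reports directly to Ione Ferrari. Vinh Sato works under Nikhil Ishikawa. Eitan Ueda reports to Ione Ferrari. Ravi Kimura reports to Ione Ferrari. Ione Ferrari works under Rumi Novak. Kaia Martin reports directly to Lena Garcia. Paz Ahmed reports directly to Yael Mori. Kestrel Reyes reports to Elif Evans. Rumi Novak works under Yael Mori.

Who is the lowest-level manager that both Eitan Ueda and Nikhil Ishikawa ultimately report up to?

Eitan Ueda's chain of managers is Ione Ferrari, Rumi Novak, Yael Mori. Nikhil Ishikawa's chain of managers is Idris Cohen, Rumi Novak, Yael Mori. The first manager that appears in both chains is Rumi Novak.

Rumi Novak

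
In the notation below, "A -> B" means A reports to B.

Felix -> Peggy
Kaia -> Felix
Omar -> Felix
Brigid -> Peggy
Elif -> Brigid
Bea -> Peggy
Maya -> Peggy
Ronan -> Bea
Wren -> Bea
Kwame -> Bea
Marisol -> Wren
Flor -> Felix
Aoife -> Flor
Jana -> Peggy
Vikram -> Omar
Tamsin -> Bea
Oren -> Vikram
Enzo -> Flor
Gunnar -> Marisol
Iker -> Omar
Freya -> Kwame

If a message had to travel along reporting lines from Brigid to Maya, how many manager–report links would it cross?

Brigid is 1 level below Peggy, and Maya is 1 level below Peggy (their lowest common manager). The shortest path runs up from Brigid to Peggy and back down to Maya: 1 + 1 = 2 links.

2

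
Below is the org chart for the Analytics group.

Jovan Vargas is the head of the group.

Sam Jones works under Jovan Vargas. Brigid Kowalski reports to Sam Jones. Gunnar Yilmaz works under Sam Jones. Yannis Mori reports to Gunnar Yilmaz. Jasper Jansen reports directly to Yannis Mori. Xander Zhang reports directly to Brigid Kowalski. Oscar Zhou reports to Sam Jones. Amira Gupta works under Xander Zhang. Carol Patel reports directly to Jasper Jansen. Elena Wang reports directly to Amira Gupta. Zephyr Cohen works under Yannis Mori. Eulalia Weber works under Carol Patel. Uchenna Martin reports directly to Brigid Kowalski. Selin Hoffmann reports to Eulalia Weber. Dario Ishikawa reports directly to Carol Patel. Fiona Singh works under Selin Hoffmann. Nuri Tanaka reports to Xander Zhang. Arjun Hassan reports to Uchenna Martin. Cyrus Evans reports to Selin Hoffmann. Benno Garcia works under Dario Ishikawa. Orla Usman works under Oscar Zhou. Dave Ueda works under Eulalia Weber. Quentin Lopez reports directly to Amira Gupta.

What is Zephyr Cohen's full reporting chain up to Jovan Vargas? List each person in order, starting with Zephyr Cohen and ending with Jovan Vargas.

Zephyr Cohen -> Yannis Mori -> Gunnar Yilmaz -> Sam Jones -> Jovan Vargas

Zephyr Cohen reports to Yannis Mori. Yannis Mori reports to Gunnar Yilmaz. Gunnar Yilmaz reports to Sam Jones. Sam Jones reports to Jovan Vargas. Jovan Vargas is at the top.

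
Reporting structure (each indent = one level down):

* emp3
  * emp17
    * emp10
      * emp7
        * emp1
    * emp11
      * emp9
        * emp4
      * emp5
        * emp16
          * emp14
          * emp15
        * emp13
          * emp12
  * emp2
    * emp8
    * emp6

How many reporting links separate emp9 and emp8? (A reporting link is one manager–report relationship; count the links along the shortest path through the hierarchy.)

emp9 is 3 levels below emp3, and emp8 is 2 levels below emp3 (their lowest common manager). The shortest path runs up from emp9 to emp3 and back down to emp8: 3 + 2 = 5 links.

5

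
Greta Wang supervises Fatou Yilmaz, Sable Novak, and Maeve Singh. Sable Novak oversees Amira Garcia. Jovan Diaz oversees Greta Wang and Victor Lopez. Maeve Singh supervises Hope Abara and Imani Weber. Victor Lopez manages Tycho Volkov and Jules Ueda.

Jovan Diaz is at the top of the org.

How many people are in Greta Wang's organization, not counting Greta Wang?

6

Greta Wang directly manages Maeve Singh, Fatou Yilmaz, Sable Novak. Under Maeve Singh: Imani Weber, Hope Abara (2). Fatou Yilmaz has no reports. Under Sable Novak: Amira Garcia (1). So Greta Wang's organization is 3 direct reports plus everyone under them: 3 + 1 + 2 = 6.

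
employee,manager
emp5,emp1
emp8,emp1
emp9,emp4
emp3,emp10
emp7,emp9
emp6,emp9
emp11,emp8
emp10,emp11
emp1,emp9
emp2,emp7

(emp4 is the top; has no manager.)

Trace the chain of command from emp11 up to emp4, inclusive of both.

emp11 reports to emp8. emp8 reports to emp1. emp1 reports to emp9. emp9 reports to emp4. emp4 is at the top.

emp11 -> emp8 -> emp1 -> emp9 -> emp4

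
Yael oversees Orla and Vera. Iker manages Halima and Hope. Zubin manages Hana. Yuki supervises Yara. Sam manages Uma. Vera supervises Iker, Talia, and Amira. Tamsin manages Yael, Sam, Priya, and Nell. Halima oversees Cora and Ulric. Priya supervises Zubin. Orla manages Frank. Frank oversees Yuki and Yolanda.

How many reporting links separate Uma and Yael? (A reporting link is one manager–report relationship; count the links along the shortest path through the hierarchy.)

3

Uma is 2 levels below Tamsin, and Yael is 1 level below Tamsin (their lowest common manager). The shortest path runs up from Uma to Tamsin and back down to Yael: 2 + 1 = 3 links.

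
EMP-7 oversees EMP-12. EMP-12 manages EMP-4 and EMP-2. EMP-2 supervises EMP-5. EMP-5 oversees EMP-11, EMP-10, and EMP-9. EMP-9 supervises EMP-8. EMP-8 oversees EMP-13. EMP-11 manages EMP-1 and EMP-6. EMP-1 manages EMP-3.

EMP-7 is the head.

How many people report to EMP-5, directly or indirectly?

8

EMP-5 directly manages EMP-10, EMP-9, EMP-11. EMP-10 has no reports. Under EMP-9: EMP-8, EMP-13 (2). Under EMP-11: EMP-6, EMP-1, EMP-3 (3). So EMP-5's organization is 3 direct reports plus everyone under them: 1 + 3 + 4 = 8.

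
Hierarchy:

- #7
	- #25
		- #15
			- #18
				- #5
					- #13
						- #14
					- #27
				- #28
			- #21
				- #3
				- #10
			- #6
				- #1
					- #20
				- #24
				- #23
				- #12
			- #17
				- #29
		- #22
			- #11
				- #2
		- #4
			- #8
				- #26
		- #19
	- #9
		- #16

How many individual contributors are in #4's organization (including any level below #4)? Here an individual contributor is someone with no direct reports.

1

The only person in #4's organization with no one reporting to them is #26. That is 1.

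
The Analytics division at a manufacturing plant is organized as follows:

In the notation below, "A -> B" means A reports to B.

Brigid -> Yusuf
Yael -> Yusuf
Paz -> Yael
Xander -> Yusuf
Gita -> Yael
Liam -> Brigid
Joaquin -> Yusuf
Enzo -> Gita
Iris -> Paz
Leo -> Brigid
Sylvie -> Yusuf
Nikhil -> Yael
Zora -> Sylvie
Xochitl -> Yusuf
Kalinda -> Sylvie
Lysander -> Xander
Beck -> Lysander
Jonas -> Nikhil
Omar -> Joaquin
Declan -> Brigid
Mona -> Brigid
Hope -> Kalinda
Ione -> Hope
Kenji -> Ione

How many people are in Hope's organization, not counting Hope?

2

Hope directly manages Ione. Under Ione: Kenji (1). That's 2 in total.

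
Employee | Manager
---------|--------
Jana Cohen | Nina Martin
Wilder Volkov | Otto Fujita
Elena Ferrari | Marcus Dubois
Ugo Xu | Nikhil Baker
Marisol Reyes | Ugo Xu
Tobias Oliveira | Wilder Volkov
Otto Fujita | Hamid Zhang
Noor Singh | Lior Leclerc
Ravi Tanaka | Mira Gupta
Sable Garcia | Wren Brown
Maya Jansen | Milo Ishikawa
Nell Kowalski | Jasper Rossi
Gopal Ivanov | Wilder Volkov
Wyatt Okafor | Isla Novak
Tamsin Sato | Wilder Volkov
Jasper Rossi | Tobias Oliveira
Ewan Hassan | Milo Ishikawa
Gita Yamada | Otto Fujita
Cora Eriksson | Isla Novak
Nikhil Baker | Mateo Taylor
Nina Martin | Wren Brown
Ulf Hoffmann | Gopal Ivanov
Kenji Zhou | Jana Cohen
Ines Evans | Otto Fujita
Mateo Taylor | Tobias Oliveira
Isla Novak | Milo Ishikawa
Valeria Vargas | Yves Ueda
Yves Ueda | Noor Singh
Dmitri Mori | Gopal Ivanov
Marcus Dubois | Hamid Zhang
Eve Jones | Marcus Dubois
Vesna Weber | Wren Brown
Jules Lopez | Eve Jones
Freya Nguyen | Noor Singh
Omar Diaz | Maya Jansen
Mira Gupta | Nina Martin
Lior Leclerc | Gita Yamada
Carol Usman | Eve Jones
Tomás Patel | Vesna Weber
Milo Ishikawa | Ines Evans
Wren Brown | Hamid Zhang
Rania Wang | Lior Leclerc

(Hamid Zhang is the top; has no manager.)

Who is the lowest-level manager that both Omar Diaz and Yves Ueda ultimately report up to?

Otto Fujita

Omar Diaz's chain of managers is Maya Jansen, Milo Ishikawa, Ines Evans, Otto Fujita, Hamid Zhang. Yves Ueda's chain of managers is Noor Singh, Lior Leclerc, Gita Yamada, Otto Fujita, Hamid Zhang. The first manager that appears in both chains is Otto Fujita.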